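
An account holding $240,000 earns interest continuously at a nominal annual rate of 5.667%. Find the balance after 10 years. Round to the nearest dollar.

A = P·e^(rt) = 240,000·e^(0.05667·10) = 240,000·e^0.5667.
e^0.5667 ≈ 1.7624413878, so A ≈ 422,985.9331.

$422,986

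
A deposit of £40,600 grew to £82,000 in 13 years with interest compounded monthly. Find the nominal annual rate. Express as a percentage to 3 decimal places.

5.420%

(1 + r/12)^156 = 82,000/40,600 = 2.0197.
1 + r/12 = 2.0197^(1/156) ≈ 1.004516, so r/12 ≈ 0.00451627.
r ≈ 12·0.00451627 = 5.41952%.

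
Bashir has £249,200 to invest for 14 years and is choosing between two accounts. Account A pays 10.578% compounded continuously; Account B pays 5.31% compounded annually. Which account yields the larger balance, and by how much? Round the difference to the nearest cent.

Account A, by £581,540.87

A: e^(0.10578·14) = e^1.48092 ≈ 4.39698905061, so 249,200 × 4.39698905061 ≈ 1,095,729.6714.
B: (1 + 0.0531)^14 ≈ 2.0633579648, so 249,200 × 2.0633579648 ≈ 514,188.8048.
Difference ≈ 581,540.8666 in favor of A.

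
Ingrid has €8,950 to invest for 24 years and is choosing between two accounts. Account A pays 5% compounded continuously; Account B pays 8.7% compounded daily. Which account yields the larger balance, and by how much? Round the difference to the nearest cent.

Account B, by €42,482.40

A: e^(0.05·24) = e^1.2 ≈ 3.3201169227, so 8,950 × 3.3201169227 ≈ 29,715.0465.
B: (1 + 0.087/365)^8760 ≈ 8.0667542002, so 8,950 × 8.0667542002 ≈ 72,197.4501.
Difference ≈ 42,482.4036 in favor of B.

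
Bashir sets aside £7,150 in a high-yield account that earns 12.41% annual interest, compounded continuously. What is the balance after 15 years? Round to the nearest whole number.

A = P·e^(rt) = 7,150·e^(0.1241·15) = 7,150·e^1.8615.
e^1.8615 ≈ 6.4333796069, so A ≈ 45,998.6642.

£45,999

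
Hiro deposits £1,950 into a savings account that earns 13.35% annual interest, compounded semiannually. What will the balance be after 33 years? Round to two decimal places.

£138,729.75

Growth factor = (1 + 0.06675)^66 ≈ 71.143462977.
A ≈ 1,950 × 71.143462977 ≈ 138,729.7528.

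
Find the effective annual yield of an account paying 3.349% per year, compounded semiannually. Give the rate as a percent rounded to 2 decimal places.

3.38%

EAR = (1 + 3.349%/2)^2 − 1 = (1 + 0.016745)^2 − 1.
(1 + 0.016745)^2 ≈ 1.03377, so EAR ≈ 3.37704%.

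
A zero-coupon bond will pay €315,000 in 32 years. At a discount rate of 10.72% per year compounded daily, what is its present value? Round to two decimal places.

Growth factor = (1 + 0.1072/365)^11680 ≈ 30.8734424503.
P = 315,000/30.8734424503 ≈ 10,202.9439.

€10,202.94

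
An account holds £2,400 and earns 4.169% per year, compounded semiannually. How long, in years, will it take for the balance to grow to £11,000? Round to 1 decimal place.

36.9 years

(1 + 0.020845)^(2t) = 11,000/2,400 = 4.5833.
2t·ln(1 + 0.020845) = ln(4.5833); 2t = 1.5224/0.0206307 ≈ 73.7942.
t ≈ 36.8971 years.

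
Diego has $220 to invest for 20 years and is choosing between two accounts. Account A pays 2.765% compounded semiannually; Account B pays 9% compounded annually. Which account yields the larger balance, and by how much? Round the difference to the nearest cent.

A: (1 + 0.013825)^40 ≈ 1.7318882, so 220 × 1.7318882 ≈ 381.0154.
B: (1 + 0.09)^20 ≈ 5.604410768, so 220 × 5.604410768 ≈ 1,232.9704.
Difference ≈ 851.9550 in favor of B.

Account B, by $851.95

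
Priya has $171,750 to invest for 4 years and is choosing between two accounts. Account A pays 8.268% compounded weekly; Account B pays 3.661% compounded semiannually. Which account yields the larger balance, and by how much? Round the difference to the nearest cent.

A: (1 + 0.00159)^208 ≈ 1.39160444154, so 171,750 × 1.39160444154 ≈ 239,008.0628.
B: (1 + 0.018305)^8 ≈ 1.15617349668, so 171,750 × 1.15617349668 ≈ 198,572.7981.
Difference ≈ 40,435.2648 in favor of A.

Account A, by $40,435.26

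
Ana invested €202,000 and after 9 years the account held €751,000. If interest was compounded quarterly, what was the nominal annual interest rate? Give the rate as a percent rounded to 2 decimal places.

The 36-period growth factor is 751,000/202,000 = 3.71782.
r/4 = 3.71782^(1/36) − 1 ≈ 0.0371495, so r ≈ 4·0.0371495 = 14.85979%.

14.86%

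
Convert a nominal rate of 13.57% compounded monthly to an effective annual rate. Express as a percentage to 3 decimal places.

EAR = (1 + 13.57%/12)^12 − 1 = (1 + 0.0113083)^12 − 1.
(1 + 0.0113083)^12 ≈ 1.144466, so EAR ≈ 14.44664%.

14.447%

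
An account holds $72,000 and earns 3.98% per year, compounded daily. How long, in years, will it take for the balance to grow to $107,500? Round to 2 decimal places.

We need (1 + 0.000109041)^(365t) = 1.4931, so 365t = ln 1.4931 / ln 1.000109 ≈ 3676.1056.
t ≈ 3676.1056/365 = 10.0715 years.

10.07 years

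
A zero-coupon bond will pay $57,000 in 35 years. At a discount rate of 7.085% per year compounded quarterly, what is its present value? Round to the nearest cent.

Growth factor = (1 + 0.0177125)^140 ≈ 11.681946821.
P = 57,000/11.681946821 ≈ 4,879.3237.

$4,879.32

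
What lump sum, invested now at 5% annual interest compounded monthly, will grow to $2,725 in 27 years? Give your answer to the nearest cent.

Periodic rate = 5%/12 = 0.00416667; 324 periods.
P = 2,725/(1 + 0.05/12)^324 ≈ 2,725/3.846621722 ≈ 708.4138.

$708.41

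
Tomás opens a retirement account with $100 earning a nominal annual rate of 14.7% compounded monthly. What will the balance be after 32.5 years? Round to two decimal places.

Growth factor = (1 + 0.01225)^390 ≈ 115.40810814.
A ≈ 100 × 115.40810814 ≈ 11,540.8108.

$11,540.81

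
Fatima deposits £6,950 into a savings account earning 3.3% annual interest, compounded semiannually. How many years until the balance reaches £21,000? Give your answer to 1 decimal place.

(1 + 0.0165)^(2t) = 21,000/6,950 = 3.0216.
2t·ln(1 + 0.0165) = ln(3.0216); 2t = 1.1058/0.0163654 ≈ 67.5684.
t ≈ 33.7842 years.

33.8 years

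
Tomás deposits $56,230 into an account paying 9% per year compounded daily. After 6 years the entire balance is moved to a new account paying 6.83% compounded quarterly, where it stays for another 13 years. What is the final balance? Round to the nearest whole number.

$232,709

Phase 1: 56,230·(1 + 0.09/365)^2190 ≈ 96,484.6432.
Phase 2: 96,484.6432·(1 + 0.017075)^52 ≈ 232,708.9689.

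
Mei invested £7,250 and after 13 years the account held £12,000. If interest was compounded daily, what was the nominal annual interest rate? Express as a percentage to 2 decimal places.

3.88%

(1 + r/365)^4745 = 12,000/7,250 = 1.65517.
1 + r/365 = 1.65517^(1/4745) ≈ 1.000106, so r/365 ≈ 0.000106203.
r ≈ 365·0.000106203 = 3.87640%.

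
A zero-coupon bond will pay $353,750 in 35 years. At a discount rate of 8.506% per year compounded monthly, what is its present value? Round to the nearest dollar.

$18,210

Growth factor = (1 + 0.08506/12)^420 ≈ 19.4257257805.
P = 353,750/19.4257257805 ≈ 18,210.3878.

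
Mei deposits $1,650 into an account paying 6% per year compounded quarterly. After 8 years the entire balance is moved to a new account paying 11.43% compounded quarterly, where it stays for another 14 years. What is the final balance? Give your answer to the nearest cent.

After 8 years at 6%: 1,650 × 1.6103243202 ≈ 2,657.0351.
Then 14 years at 11.43%: 2,657.0351 × 4.8441100984 ≈ 12,870.9707.

$12,870.97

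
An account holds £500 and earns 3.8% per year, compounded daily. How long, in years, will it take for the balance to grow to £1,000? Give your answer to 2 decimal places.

18.24 years

(1 + 0.00010411)^(365t) = 1,000/500 = 2.
365t·ln(1 + 0.00010411) = ln(2); 365t = 0.69315/0.000104104 ≈ 6658.2076.
t ≈ 18.2417 years.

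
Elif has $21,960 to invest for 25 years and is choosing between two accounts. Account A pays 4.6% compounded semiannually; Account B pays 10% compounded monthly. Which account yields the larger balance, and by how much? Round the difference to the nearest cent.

A: (1 + 0.023)^50 ≈ 3.1173221514, so 21,960 × 3.1173221514 ≈ 68,456.3944.
B: (1 + 0.1/12)^300 ≈ 12.0569450235, so 21,960 × 12.0569450235 ≈ 264,770.5127.
Difference ≈ 196,314.1183 in favor of B.

Account B, by $196,314.12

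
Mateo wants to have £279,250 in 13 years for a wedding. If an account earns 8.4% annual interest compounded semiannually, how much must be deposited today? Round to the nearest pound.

£95,815

Periodic rate = 8.4%/2 = 0.042; 26 periods.
P = 279,250/(1 + 0.042)^26 ≈ 279,250/2.9144774072 ≈ 95,814.7760.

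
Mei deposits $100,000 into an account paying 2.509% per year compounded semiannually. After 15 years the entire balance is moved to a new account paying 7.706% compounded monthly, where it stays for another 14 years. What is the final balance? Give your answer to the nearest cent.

After 15 years at 2.509%: 100,000 × 1.45355009232 ≈ 145,355.0092.
Then 14 years at 7.706%: 145,355.0092 × 2.9311381162 ≈ 426,055.6079.

$426,055.61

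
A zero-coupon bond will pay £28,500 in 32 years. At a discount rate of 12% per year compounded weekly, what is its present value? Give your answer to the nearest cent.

Periodic rate = 12%/52 = 0.00230769; 1664 periods.
P = 28,500/(1 + 0.12/52)^1664 ≈ 28,500/46.32010201 ≈ 615.2836.

£615.28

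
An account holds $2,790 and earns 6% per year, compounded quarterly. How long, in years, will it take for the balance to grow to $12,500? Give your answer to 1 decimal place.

25.2 years

We need (1 + 0.015)^(4t) = 4.4803, so 4t = ln 4.4803 / ln 1.015 ≈ 100.7271.
t ≈ 100.7271/4 = 25.1818 years.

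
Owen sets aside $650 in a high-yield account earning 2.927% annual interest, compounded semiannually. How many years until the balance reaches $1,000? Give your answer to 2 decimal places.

14.82 years

We need (1 + 0.014635)^(2t) = 1.5385, so 2t = ln 1.5385 / ln 1.014635 ≈ 29.6500.
t ≈ 29.6500/2 = 14.8250 years.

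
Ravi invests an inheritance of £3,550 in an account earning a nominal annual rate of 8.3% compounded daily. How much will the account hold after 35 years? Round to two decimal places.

Growth factor = (1 + 0.083/365)^12775 ≈ 18.259212653.
A ≈ 3,550 × 18.259212653 ≈ 64,820.2049.

£64,820.20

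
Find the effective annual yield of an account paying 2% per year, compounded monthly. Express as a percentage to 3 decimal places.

2.018%

EAR = (1 + 2%/12)^12 − 1 = (1 + 0.00166667)^12 − 1.
(1 + 0.00166667)^12 ≈ 1.020184, so EAR ≈ 2.01844%.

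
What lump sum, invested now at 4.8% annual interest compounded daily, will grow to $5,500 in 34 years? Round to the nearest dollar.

$1,076

Growth factor = (1 + 0.048/365)^12410 ≈ 5.113543969.
P = 5,500/5.113543969 ≈ 1,075.5750.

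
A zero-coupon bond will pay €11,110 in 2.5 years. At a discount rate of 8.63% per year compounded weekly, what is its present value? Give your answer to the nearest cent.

€8,955.56

Growth factor = (1 + 0.0863/52)^130 ≈ 1.2405702672.
P = 11,110/1.2405702672 ≈ 8,955.5588.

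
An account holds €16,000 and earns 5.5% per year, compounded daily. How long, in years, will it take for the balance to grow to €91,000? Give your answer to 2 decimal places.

We need (1 + 0.000150685)^(365t) = 5.6875, so 365t = ln 5.6875 / ln 1.000151 ≈ 11536.6661.
t ≈ 11536.6661/365 = 31.6073 years.

31.61 years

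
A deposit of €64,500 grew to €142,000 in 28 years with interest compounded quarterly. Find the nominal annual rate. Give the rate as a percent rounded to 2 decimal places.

2.83%

The 112-period growth factor is 142,000/64,500 = 2.20155.
r/4 = 2.20155^(1/112) − 1 ≈ 0.00707097, so r ≈ 4·0.00707097 = 2.82839%.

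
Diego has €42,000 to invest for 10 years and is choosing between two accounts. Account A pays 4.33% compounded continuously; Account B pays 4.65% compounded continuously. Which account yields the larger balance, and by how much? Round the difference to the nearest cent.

Account B, by €2,105.79

Account A growth factor: e^(0.0433·10) = e^0.433 ≈ 1.5418762207; balance ≈ 64,758.8013.
Account B growth factor: e^(0.0465·10) = e^0.465 ≈ 1.5920141889; balance ≈ 66,864.5959.
Account B is larger by 2,105.7947.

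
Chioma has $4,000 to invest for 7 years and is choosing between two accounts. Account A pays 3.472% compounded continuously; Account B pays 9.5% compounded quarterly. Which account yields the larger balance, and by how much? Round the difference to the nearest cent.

Account B, by $2,617.25

Account A growth factor: e^(0.03472·7) = e^0.24304 ≈ 1.275119628; balance ≈ 5,100.4785.
Account B growth factor: (1 + 0.02375)^28 ≈ 1.929432606; balance ≈ 7,717.7304.
Account B is larger by 2,617.2519.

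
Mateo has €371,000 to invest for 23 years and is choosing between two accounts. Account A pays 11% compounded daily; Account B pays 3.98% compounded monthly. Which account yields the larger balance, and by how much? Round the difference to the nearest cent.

Account A, by €3,730,304.28

A: (1 + 0.11/365)^8395 ≈ 12.54872220049, so 371,000 × 12.54872220049 ≈ 4,655,575.9364.
B: (1 + 0.0398/12)^276 ≈ 2.49399367181, so 371,000 × 2.49399367181 ≈ 925,271.6522.
Difference ≈ 3,730,304.2841 in favor of A.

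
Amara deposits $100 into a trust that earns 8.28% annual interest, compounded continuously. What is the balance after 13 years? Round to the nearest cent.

A = P·e^(rt) = 100·e^(0.0828·13) = 100·e^1.0764.
e^1.0764 ≈ 2.93409776, so A ≈ 293.4098.

$293.41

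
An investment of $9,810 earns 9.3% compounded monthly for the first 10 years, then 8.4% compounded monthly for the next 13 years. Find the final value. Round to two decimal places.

$73,553.48

Phase 1: 9,810·(1 + 0.00775)^120 ≈ 24,774.5529.
Phase 2: 24,774.5529·(1 + 0.007)^156 ≈ 73,553.4813.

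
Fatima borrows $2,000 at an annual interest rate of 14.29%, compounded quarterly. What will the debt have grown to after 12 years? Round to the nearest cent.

Growth factor = (1 + 0.035725)^48 ≈ 5.3918033384.
A ≈ 2,000 × 5.3918033384 ≈ 10,783.6067.

$10,783.61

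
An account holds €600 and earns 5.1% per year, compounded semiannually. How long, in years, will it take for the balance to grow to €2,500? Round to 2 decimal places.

28.34 years

(1 + 0.0255)^(2t) = 2,500/600 = 4.1667.
2t·ln(1 + 0.0255) = ln(4.1667); 2t = 1.4271/0.0251803 ≈ 56.6759.
t ≈ 28.3380 years.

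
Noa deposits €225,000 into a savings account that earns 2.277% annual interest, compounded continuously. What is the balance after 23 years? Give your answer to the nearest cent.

€379,862.90

A = P·e^(rt) = 225,000·e^(0.02277·23) = 225,000·e^0.52371.
e^0.52371 ≈ 1.68827956241, so A ≈ 379,862.9015.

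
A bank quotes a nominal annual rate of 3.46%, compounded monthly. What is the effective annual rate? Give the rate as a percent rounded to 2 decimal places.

3.52%

One year is 12 periods at 0.00288333 each: (1 + 0.00288333)^12 ≈ 1.035154.
EAR = 1.035154 − 1 ≈ 3.51540%.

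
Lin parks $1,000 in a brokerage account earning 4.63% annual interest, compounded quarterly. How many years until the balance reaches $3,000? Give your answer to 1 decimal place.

23.9 years

(1 + 0.011575)^(4t) = 3,000/1,000 = 3.
4t·ln(1 + 0.011575) = ln(3); 4t = 1.0986/0.0115085 ≈ 95.4608.
t ≈ 23.8652 years.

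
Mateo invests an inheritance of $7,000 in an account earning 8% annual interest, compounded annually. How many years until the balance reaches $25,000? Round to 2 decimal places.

(1 + 0.08)^t = 25,000/7,000 = 3.5714.
t·ln(1 + 0.08) = ln(3.5714); t = 1.273/0.076961 ≈ 16.5404.

16.54 years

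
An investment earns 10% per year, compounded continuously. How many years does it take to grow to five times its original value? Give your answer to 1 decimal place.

e^(0.1t) = 5, so 0.1t = ln 5 ≈ 1.6094.
t ≈ 1.6094/0.1 ≈ 16.0944.

16.1 years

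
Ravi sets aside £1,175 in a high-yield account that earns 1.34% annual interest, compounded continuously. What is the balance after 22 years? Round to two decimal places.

£1,577.86

A = P·e^(rt) = 1,175·e^(0.0134·22) = 1,175·e^0.2948.
e^0.2948 ≈ 1.34285776, so A ≈ 1,577.8579.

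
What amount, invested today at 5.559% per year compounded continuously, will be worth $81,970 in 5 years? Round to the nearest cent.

P = A·e^(−rt) = 81,970·e^(−0.27795).
e^(−0.27795) ≈ 0.7573346873, so P ≈ 62,078.7243.

$62,078.72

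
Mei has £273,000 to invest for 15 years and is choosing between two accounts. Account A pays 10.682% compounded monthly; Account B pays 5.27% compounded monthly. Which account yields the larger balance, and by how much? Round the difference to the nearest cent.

Account A, by £744,929.69

A: (1 + 0.10682/12)^180 ≈ 4.929366452141, so 273,000 × 4.929366452141 ≈ 1,345,717.0414.
B: (1 + 0.0527/12)^180 ≈ 2.20068628429, so 273,000 × 2.20068628429 ≈ 600,787.3556.
Difference ≈ 744,929.6858 in favor of A.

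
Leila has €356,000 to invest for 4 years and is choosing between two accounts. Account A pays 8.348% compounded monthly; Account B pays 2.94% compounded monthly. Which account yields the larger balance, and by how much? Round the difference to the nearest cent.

Account A, by €96,186.06

A: (1 + 0.08348/12)^48 ≈ 1.39481790638, so 356,000 × 1.39481790638 ≈ 496,555.1747.
B: (1 + 0.00245)^48 ≈ 1.1246323417, so 356,000 × 1.1246323417 ≈ 400,369.1136.
Difference ≈ 96,186.0610 in favor of A.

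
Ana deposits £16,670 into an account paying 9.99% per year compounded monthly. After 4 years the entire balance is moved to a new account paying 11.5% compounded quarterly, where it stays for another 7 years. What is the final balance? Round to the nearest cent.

Phase 1: 16,670·(1 + 0.008325)^48 ≈ 24,817.6858.
Phase 2: 24,817.6858·(1 + 0.02875)^28 ≈ 54,882.8976.

£54,882.90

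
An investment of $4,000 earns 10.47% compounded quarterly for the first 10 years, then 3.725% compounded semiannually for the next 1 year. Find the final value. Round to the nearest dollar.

After 10 years at 10.47%: 4,000 × 2.8109764111 ≈ 11,243.9056.
Then 1 years at 3.725%: 11,243.9056 × 1.0375968906 ≈ 11,666.6415.

$11,667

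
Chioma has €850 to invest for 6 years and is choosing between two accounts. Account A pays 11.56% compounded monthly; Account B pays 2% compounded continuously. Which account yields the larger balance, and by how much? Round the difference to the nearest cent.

Account A, by €736.76

Account A growth factor: (1 + 0.1156/12)^72 ≈ 1.994274773; balance ≈ 1,695.1336.
Account B growth factor: e^(0.02·6) = e^0.12 ≈ 1.12749685; balance ≈ 958.3723.
Account A is larger by 736.7612.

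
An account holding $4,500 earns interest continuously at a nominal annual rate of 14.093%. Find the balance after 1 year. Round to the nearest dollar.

A = P·e^(rt) = 4,500·e^(0.14093·1) = 4,500·e^0.14093.
e^0.14093 ≈ 1.151344051, so A ≈ 5,181.0482.

$5,181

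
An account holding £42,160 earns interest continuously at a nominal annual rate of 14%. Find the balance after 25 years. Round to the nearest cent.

£1,396,147.45

A = P·e^(rt) = 42,160·e^(0.14·25) = 42,160·e^3.5.
e^3.5 ≈ 33.11545195869, so A ≈ 1,396,147.4546.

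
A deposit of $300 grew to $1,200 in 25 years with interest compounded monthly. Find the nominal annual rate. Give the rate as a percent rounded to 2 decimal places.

(1 + r/12)^300 = 1,200/300 = 4.
1 + r/12 = 4^(1/300) ≈ 1.004632, so r/12 ≈ 0.00463167.
r ≈ 12·0.00463167 = 5.55801%.

5.56%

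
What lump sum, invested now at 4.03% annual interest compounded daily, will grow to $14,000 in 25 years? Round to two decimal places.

Periodic rate = 4.03%/365 = 0.000110411; 9125 periods.
P = 14,000/(1 + 0.0403/365)^9125 ≈ 14,000/2.7385932731 ≈ 5,112.1136.

$5,112.11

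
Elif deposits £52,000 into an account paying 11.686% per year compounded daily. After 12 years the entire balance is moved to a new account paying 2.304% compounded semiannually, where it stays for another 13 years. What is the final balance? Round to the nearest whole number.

£284,618

Phase 1: 52,000·(1 + 0.11686/365)^4380 ≈ 211,312.7535.
Phase 2: 211,312.7535·(1 + 0.01152)^26 ≈ 284,617.7868.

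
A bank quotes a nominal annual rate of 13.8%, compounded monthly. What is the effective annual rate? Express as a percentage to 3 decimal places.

EAR = (1 + 13.8%/12)^12 − 1 = (1 + 0.0115)^12 − 1.
(1 + 0.0115)^12 ≈ 1.147072, so EAR ≈ 14.70719%.

14.707%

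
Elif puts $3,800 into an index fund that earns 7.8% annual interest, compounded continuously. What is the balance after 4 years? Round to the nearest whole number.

A = P·e^(rt) = 3,800·e^(0.078·4) = 3,800·e^0.312.
e^0.312 ≈ 1.366154693, so A ≈ 5,191.3878.

$5,191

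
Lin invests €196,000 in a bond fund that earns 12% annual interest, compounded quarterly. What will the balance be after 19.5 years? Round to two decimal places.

€1,965,891.74

Growth factor = (1 + 0.03)^78 ≈ 10.03005990803.
A ≈ 196,000 × 10.03005990803 ≈ 1,965,891.7420.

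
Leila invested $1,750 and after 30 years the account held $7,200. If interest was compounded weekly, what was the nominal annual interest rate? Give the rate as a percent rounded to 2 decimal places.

The 1560-period growth factor is 7,200/1,750 = 4.11429.
r/52 = 4.11429^(1/1560) − 1 ≈ 0.00090712, so r ≈ 52·0.00090712 = 4.71702%.

4.72%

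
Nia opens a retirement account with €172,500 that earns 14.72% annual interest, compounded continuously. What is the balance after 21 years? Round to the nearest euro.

A = P·e^(rt) = 172,500·e^(0.1472·21) = 172,500·e^3.0912.
e^3.0912 ≈ 22.00346629916, so A ≈ 3,795,597.9366.

€3,795,598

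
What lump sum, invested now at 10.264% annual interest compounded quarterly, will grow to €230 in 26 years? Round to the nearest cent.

€16.50

Growth factor = (1 + 0.02566)^104 ≈ 13.942978.
P = 230/13.942978 ≈ 16.4958.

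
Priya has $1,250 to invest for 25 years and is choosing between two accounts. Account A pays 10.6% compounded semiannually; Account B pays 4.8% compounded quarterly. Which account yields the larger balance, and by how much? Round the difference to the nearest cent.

Account A, by $12,411.51

A: (1 + 0.053)^50 ≈ 13.225696709, so 1,250 × 13.225696709 ≈ 16,532.1209.
B: (1 + 0.012)^100 ≈ 3.296486112, so 1,250 × 3.296486112 ≈ 4,120.6076.
Difference ≈ 12,411.5132 in favor of A.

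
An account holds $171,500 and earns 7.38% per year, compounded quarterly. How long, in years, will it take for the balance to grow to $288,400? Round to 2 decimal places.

7.11 years

We need (1 + 0.01845)^(4t) = 1.6816, so 4t = ln 1.6816 / ln 1.01845 ≈ 28.4306.
t ≈ 28.4306/4 = 7.1077 years.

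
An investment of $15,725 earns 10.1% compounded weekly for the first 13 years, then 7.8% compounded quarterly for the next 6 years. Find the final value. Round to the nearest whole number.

After 13 years at 10.1%: 15,725 × 3.7125780361 ≈ 58,380.2896.
Then 6 years at 7.8%: 58,380.2896 × 1.5896207484 ≈ 92,802.5197.

$92,803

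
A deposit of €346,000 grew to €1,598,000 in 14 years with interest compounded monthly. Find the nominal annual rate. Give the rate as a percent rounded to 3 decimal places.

10.979%

The 168-period growth factor is 1,598,000/346,000 = 4.6185.
r/12 = 4.6185^(1/168) − 1 ≈ 0.00914916, so r ≈ 12·0.00914916 = 10.97899%.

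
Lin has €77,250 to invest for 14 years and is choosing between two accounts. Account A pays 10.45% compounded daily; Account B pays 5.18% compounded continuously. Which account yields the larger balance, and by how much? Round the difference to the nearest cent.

A: (1 + 0.1045/365)^5110 ≈ 4.31799256623, so 77,250 × 4.31799256623 ≈ 333,564.9257.
B: e^(0.0518·14) = e^0.7252 ≈ 2.06514408748, so 77,250 × 2.06514408748 ≈ 159,532.3808.
Difference ≈ 174,032.5450 in favor of A.

Account A, by €174,032.54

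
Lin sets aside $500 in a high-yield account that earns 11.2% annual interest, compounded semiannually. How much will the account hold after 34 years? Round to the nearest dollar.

$20,329

Growth factor = (1 + 0.056)^68 ≈ 40.658039874.
A ≈ 500 × 40.658039874 ≈ 20,329.0199.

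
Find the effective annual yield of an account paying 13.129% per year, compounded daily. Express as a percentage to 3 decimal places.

One year is 365 periods at 0.000359699 each: (1 + 0.000359699)^365 ≈ 1.140272.
EAR = 1.140272 − 1 ≈ 14.02715%.

14.027%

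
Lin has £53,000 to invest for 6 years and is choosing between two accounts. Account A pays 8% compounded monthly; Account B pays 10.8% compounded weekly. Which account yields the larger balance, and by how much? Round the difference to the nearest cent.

Account B, by £15,737.14

A: (1 + 0.08/12)^72 ≈ 1.6135021673, so 53,000 × 1.6135021673 ≈ 85,515.6149.
B: (1 + 0.108/52)^312 ≈ 1.9104293497, so 53,000 × 1.9104293497 ≈ 101,252.7555.
Difference ≈ 15,737.1407 in favor of B.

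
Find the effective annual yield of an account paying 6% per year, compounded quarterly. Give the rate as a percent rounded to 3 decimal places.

6.136%

EAR = (1 + 6%/4)^4 − 1 = (1 + 0.015)^4 − 1.
(1 + 0.015)^4 ≈ 1.061364, so EAR ≈ 6.13636%.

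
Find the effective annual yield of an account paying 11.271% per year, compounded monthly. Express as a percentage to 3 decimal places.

EAR = (1 + 11.271%/12)^12 − 1 = (1 + 0.0093925)^12 − 1.
(1 + 0.0093925)^12 ≈ 1.118719, so EAR ≈ 11.87187%.

11.872%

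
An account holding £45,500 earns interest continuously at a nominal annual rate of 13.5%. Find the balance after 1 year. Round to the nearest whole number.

A = P·e^(rt) = 45,500·e^(0.135·1) = 45,500·e^0.135.
e^0.135 ≈ 1.1445367844, so A ≈ 52,076.4237.

£52,076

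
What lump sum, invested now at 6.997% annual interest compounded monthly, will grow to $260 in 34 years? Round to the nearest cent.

Growth factor = (1 + 0.06997/12)^408 ≈ 10.7195709.
P = 260/10.7195709 ≈ 24.2547.

$24.25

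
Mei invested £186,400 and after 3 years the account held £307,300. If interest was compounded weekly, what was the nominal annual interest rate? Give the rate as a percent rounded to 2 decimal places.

The 156-period growth factor is 307,300/186,400 = 1.64861.
r/52 = 1.64861^(1/156) − 1 ≈ 0.00320982, so r ≈ 52·0.00320982 = 16.69105%.

16.69%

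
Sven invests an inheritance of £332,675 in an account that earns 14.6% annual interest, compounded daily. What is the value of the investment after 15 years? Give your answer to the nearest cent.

£2,971,220.69

Periodic rate = 14.6%/365 = 0.0004; periods = 365·15 = 5475.
A = 332,675·(1 + 0.0004)^5475 ≈ 332,675·8.931301391174 ≈ 2,971,220.6903.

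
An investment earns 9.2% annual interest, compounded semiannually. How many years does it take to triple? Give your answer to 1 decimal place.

12.2 years

(1 + 0.046)^(2t) = 3.
2t = ln 3 / ln(1 + 0.046) ≈ 1.0986/0.0449734 ≈ 24.4281.
t ≈ 12.2140.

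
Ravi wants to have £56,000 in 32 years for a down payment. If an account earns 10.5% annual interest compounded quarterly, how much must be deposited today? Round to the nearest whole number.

Periodic rate = 10.5%/4 = 0.02625; 128 periods.
P = 56,000/(1 + 0.02625)^128 ≈ 56,000/27.568032768 ≈ 2,031.3383.

£2,031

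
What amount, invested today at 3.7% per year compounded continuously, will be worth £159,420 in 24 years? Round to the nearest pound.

P = A·e^(−rt) = 159,420·e^(−0.888).
e^(−0.888) ≈ 0.411477886117, so P ≈ 65,597.8046.

£65,598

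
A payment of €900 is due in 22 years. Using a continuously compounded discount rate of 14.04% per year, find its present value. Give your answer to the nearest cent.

€41.00

P = A·e^(−rt) = 900·e^(−3.0888).
e^(−3.0888) ≈ 0.0455565895, so P ≈ 41.0009.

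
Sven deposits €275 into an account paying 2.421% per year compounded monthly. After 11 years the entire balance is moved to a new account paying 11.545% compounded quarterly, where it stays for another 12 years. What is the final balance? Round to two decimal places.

€1,406.13

After 11 years at 2.421%: 275 × 1.304789494 ≈ 358.8171.
Then 12 years at 11.545%: 358.8171 × 3.918792247 ≈ 1,406.1297.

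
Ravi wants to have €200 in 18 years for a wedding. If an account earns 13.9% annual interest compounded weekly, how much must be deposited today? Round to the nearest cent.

Periodic rate = 13.9%/52 = 0.00267308; 936 periods.
P = 200/(1 + 0.139/52)^936 ≈ 200/12.1662038 ≈ 16.4390.

€16.44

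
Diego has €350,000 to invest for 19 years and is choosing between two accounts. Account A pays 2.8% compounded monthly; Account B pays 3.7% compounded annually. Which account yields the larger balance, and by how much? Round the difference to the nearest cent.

Account B, by €102,566.82

Account A growth factor: (1 + 0.028/12)^228 ≈ 1.70127895917; balance ≈ 595,447.6357.
Account B growth factor: (1 + 0.037)^19 ≈ 1.99432701123; balance ≈ 698,014.4539.
Account B is larger by 102,566.8182.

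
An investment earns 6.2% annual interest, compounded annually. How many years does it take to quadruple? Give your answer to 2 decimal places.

(1 + 0.062)^t = 4.
t = ln 4 / ln(1 + 0.062) ≈ 1.3863/0.0601539 ≈ 23.0458.

23.05 years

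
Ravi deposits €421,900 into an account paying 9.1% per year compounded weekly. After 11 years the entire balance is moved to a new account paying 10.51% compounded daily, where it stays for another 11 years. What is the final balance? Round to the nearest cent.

€3,643,962.80

After 11 years at 9.1%: 421,900 × 2.718622030525 ≈ 1,146,986.6347.
Then 11 years at 10.51%: 1,146,986.6347 × 3.176988022514 ≈ 3,643,962.8004.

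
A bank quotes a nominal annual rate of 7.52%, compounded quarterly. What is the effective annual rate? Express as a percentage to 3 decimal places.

7.735%

One year is 4 periods at 0.0188 each: (1 + 0.0188)^4 ≈ 1.077347.
EAR = 1.077347 − 1 ≈ 7.73473%.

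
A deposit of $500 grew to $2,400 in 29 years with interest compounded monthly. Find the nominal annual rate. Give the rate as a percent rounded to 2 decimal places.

5.42%

The 348-period growth factor is 2,400/500 = 4.8.
r/12 = 4.8^(1/348) − 1 ≈ 0.00451769, so r ≈ 12·0.00451769 = 5.42123%.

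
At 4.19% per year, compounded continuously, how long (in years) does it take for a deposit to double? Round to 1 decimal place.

e^(0.0419t) = 2, so 0.0419t = ln 2 ≈ 0.69315.
t ≈ 0.69315/0.0419 ≈ 16.5429.

16.5 years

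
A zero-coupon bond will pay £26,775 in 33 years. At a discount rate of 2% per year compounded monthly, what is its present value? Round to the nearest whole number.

£13,846

Periodic rate = 2%/12 = 0.00166667; 396 periods.
P = 26,775/(1 + 0.02/12)^396 ≈ 26,775/1.9337296714 ≈ 13,846.2994.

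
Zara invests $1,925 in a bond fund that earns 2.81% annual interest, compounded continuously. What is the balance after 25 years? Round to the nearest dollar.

$3,886

A = P·e^(rt) = 1,925·e^(0.0281·25) = 1,925·e^0.7025.
e^0.7025 ≈ 2.018793387, so A ≈ 3,886.1773.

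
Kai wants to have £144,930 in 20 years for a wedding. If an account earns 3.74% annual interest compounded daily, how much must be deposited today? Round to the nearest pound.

£68,600

Periodic rate = 3.74%/365 = 0.000102466; 7300 periods.
P = 144,930/(1 + 0.0374/365)^7300 ≈ 144,930/2.11268928885 ≈ 68,599.7703.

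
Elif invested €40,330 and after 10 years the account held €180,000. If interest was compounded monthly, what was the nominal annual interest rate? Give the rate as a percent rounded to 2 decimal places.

(1 + r/12)^120 = 180,000/40,330 = 4.46318.
1 + r/12 = 4.46318^(1/120) ≈ 1.012544, so r/12 ≈ 0.0125435.
r ≈ 12·0.0125435 = 15.05223%.

15.05%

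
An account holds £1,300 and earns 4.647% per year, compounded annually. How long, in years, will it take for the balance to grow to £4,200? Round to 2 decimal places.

25.82 years

We need (1 + 0.04647)^t = 3.2308, so t = ln 3.2308 / ln 1.04647 ≈ 25.8180.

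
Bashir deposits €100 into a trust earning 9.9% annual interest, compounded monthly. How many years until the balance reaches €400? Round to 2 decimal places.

(1 + 0.00825)^(12t) = 400/100 = 4.
12t·ln(1 + 0.00825) = ln(4); 12t = 1.3863/0.00821615 ≈ 168.7279.
t ≈ 14.0607 years.

14.06 years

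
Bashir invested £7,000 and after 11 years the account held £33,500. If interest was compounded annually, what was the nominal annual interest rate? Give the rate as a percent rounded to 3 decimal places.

(1 + r)^11 = 33,500/7,000 = 4.78571.
1 + r = 4.78571^(1/11) ≈ 1.152958, so r ≈ 0.152958.
r ≈ 15.29576%.

15.296%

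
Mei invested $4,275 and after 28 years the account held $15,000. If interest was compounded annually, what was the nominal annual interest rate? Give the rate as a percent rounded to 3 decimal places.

(1 + r)^28 = 15,000/4,275 = 3.50877.
1 + r = 3.50877^(1/28) ≈ 1.045851, so r ≈ 0.045851.
r ≈ 4.58510%.

4.585%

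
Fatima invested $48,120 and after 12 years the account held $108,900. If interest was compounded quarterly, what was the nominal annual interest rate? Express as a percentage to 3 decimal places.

The 48-period growth factor is 108,900/48,120 = 2.26309.
r/4 = 2.26309^(1/48) − 1 ≈ 0.0171608, so r ≈ 4·0.0171608 = 6.86433%.

6.864%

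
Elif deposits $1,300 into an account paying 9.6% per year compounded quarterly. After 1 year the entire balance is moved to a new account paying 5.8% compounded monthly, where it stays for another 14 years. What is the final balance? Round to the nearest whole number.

$3,213

After 1 years at 9.6%: 1,300 × 1.099511628 ≈ 1,429.3651.
Then 14 years at 5.8%: 1,429.3651 × 2.248006822 ≈ 3,213.2225.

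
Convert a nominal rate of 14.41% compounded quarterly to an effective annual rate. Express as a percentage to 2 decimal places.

EAR = (1 + 14.41%/4)^4 − 1 = (1 + 0.036025)^4 − 1.
(1 + 0.036025)^4 ≈ 1.152076, so EAR ≈ 15.20755%.

15.21%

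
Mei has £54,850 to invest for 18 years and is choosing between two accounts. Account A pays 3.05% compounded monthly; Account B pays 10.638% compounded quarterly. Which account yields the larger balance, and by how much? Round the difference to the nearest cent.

Account B, by £268,099.26

A: (1 + 0.0305/12)^216 ≈ 1.7303150339, so 54,850 × 1.7303150339 ≈ 94,907.7796.
B: (1 + 0.026595)^72 ≈ 6.61817762883, so 54,850 × 6.61817762883 ≈ 363,007.0429.
Difference ≈ 268,099.2633 in favor of B.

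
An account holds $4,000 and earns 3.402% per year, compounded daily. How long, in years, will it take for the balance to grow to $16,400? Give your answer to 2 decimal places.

41.48 years

We need (1 + 0.0000932055)^(365t) = 4.1, so 365t = ln 4.1 / ln 1.000093 ≈ 15139.1607.
t ≈ 15139.1607/365 = 41.4772 years.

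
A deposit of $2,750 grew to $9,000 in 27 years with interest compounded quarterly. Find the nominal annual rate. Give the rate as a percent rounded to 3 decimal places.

4.415%

(1 + r/4)^108 = 9,000/2,750 = 3.27273.
1 + r/4 = 3.27273^(1/108) ≈ 1.011038, so r/4 ≈ 0.0110385.
r ≈ 4·0.0110385 = 4.41539%.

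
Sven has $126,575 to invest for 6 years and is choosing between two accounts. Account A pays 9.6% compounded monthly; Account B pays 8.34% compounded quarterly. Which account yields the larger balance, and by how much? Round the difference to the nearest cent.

Account A growth factor: (1 + 0.008)^72 ≈ 1.77483633801; balance ≈ 224,649.9095.
Account B growth factor: (1 + 0.02085)^24 ≈ 1.6409161705; balance ≈ 207,698.9643.
Account A is larger by 16,950.9452.

Account A, by $16,950.95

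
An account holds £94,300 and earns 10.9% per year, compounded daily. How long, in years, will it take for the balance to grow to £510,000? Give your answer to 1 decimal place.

15.5 years

(1 + 0.00029863)^(365t) = 510,000/94,300 = 5.4083.
365t·ln(1 + 0.00029863) = ln(5.4083); 365t = 1.6879/0.000298586 ≈ 5653.0850.
t ≈ 15.4879 years.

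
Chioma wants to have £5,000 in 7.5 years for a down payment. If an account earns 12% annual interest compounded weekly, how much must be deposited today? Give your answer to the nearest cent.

Growth factor = (1 + 0.12/52)^390 ≈ 2.457054152.
P = 5,000/2.457054152 ≈ 2,034.9572.

£2,034.96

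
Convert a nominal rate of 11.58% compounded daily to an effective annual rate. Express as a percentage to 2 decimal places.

12.28%

One year is 365 periods at 0.00031726 each: (1 + 0.00031726)^365 ≈ 1.122751.
EAR = 1.122751 − 1 ≈ 12.27507%.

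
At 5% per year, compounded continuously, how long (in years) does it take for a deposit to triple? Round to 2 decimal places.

21.97 years

e^(0.05t) = 3, so 0.05t = ln 3 ≈ 1.0986.
t ≈ 1.0986/0.05 ≈ 21.9722.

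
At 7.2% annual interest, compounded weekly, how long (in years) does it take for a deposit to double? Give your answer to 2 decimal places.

(1 + 0.00138462)^(52t) = 2.
52t = ln 2 / ln(1 + 0.00138462) ≈ 0.69315/0.00138366 ≈ 500.9528.
t ≈ 9.6337.

9.63 years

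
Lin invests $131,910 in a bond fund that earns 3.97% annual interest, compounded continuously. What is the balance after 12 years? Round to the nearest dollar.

$212,410

A = P·e^(rt) = 131,910·e^(0.0397·12) = 131,910·e^0.4764.
e^0.4764 ≈ 1.61026699395, so A ≈ 212,410.3192.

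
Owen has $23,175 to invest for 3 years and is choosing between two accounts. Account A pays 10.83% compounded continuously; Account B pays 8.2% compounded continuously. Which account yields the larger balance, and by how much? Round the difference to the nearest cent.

A: e^(0.1083·3) = e^0.3249 ≈ 1.3838922498, so 23,175 × 1.3838922498 ≈ 32,071.7029.
B: e^(0.082·3) = e^0.246 ≈ 1.2788995735, so 23,175 × 1.2788995735 ≈ 29,638.4976.
Difference ≈ 2,433.2053 in favor of A.

Account A, by $2,433.21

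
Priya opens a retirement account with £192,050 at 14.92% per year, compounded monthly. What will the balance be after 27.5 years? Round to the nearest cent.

£11,332,820.27

Periodic rate = 14.92%/12 = 0.0124333; periods = 12·27.5 = 330.
A = 192,050·(1 + 0.1492/12)^330 ≈ 192,050·59.009738469648 ≈ 11,332,820.2731.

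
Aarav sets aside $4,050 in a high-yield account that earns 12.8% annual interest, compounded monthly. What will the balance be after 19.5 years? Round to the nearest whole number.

$48,497

Growth factor = (1 + 0.128/12)^234 ≈ 11.974530217.
A ≈ 4,050 × 11.974530217 ≈ 48,496.8474.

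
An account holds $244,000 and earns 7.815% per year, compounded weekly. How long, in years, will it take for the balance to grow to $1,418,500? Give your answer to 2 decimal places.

22.54 years

We need (1 + 0.00150288)^(52t) = 5.8135, so 52t = ln 5.8135 / ln 1.001503 ≈ 1172.0856.
t ≈ 1172.0856/52 = 22.5401 years.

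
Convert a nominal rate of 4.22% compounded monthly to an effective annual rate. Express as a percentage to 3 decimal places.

One year is 12 periods at 0.00351667 each: (1 + 0.00351667)^12 ≈ 1.043026.
EAR = 1.043026 − 1 ≈ 4.30259%.

4.303%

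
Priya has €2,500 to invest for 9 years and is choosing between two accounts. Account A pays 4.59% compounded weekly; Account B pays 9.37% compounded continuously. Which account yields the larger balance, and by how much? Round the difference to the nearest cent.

Account B, by €2,032.01

Account A growth factor: (1 + 0.0459/52)^468 ≈ 1.511220779; balance ≈ 3,778.0519.
Account B growth factor: e^(0.0937·9) = e^0.8433 ≈ 2.324023614; balance ≈ 5,810.0590.
Account B is larger by 2,032.0071.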